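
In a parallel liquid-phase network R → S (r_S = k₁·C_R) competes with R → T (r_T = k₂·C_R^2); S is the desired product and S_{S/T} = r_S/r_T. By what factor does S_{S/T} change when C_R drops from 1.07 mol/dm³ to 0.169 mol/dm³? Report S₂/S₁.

S_{S/T} = (k₁/k₂)·C_R⁻¹, so S₂/S₁ = (C_{R,2}/C_{R,1})⁻¹.
= 1.07/0.169 = 6.33.

6.33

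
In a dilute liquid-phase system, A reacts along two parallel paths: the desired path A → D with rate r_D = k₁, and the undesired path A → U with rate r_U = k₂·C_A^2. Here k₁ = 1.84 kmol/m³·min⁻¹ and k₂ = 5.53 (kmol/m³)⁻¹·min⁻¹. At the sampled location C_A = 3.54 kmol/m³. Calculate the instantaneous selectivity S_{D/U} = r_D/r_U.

S_{D/U} = r_D/r_U = (k₁)/(k₂·C_A^2) = (k₁/k₂)·C_A^-2.
= (1.84) / (5.53×3.540^2) = 1.840/69.30 = 0.0266.
The undesired path is higher order in A, so low C_A (CSTR or dilute feed) favours D.

0.0266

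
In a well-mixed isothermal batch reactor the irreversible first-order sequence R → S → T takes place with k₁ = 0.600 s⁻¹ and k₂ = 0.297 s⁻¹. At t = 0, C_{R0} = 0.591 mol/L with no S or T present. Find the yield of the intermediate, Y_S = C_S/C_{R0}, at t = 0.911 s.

The intermediate concentration in a first-order A→B→C sequence is C_S = k₁C_{R0}(e^(−k₁t) − e^(−k₂t))/(k₂−k₁).
e^(−k₁t) = e^(−0.600×0.911) = e^(−0.5466) = 0.5789; e^(−k₂t) = e^(−0.2706) = 0.7629.
C_S = 0.600×0.591/(0.297−0.600) × (0.5789−0.7629) = (-1.170)×(-0.1840) = 0.2154 mol/L.
Y_S = C_S/C_{R0} = 0.2154/0.591 = 0.364.

0.364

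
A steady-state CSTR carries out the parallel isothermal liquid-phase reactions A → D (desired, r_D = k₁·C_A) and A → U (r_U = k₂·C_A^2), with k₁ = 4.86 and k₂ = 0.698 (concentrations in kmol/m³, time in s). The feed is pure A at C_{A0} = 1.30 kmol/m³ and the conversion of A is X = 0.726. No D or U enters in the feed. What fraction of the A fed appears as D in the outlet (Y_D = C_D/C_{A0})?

Exit C_A = C_{A0}(1−X) = 1.30×0.274 = 0.3562 kmol/m³.
A CSTR operates uniformly at the exit composition, giving r_D = 1.731 and r_U = 0.08856 (each k·C_A^n at C_A = 0.3562).
Fraction of consumed A going to D: r_D/(r_D+r_U) = 0.9513.
C_D = 0.9513·C_{A0}·X = 0.9513×1.30×0.726 = 0.898 kmol/m³; Y_D = C_D/C_{A0} = 0.691.

0.691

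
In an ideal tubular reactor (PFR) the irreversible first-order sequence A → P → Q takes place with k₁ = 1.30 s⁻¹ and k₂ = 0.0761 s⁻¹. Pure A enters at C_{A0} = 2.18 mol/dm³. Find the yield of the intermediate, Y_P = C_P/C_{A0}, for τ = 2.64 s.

For first-order series with pure A initially, C_P(τ) = k₁C_{A0}/(k₂−k₁)·(e^(−k₁τ) − e^(−k₂τ)).
e^(−k₁τ) = e^(−1.30×2.64) = e^(−3.432) = 0.03232; e^(−k₂τ) = e^(−0.2009) = 0.8180.
C_P = 1.30×2.18/(0.0761−1.30) × (0.03232−0.8180) = (-2.316)×(-0.7857) = 1.819 mol/dm³.
Y_P = C_P/C_{A0} = 1.819/2.18 = 0.835.

0.835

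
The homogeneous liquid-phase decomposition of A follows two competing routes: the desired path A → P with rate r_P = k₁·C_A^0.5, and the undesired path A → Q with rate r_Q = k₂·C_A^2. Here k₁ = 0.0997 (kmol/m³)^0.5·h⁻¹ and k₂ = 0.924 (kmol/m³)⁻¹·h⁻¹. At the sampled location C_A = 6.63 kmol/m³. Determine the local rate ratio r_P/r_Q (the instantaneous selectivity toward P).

0.00632

S_{P/Q} = r_P/r_Q = (k₁·C_A^0.5)/(k₂·C_A^2) = (k₁/k₂)·C_A^-1.5.
= (0.0997×6.630^0.5) / (0.924×6.630^2) = 0.2567/40.62 = 0.00632.
The undesired path is higher order in A, so low C_A (CSTR or dilute feed) favours P.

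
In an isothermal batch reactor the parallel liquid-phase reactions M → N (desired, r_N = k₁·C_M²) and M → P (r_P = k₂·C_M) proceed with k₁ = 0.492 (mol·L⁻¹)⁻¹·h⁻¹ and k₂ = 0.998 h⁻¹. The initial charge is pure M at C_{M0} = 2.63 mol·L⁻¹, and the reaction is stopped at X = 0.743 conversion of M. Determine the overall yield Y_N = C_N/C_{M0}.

C_M = C_{M0}(1−X) = 0.6759 mol·L⁻¹.
Along a PFR/batch, dC_P/dC_M = −r_P/(r_N+r_P) = −k₂/(k₂+k₁·C_M).
Integrating from C_{M0} to C_M: C_P = (0.998/0.492)·ln[(0.998+0.492·2.63)/(0.998+0.492·0.676)] = 2.028·ln(2.292/1.331) = 1.103 mol·L⁻¹.
Then C_N = (C_{M0}−C_M) − C_P = 1.954 − 1.103 = 0.8510 mol·L⁻¹.
Y_N = C_N/C_{M0} = 0.8510/2.63 = 0.324.

0.324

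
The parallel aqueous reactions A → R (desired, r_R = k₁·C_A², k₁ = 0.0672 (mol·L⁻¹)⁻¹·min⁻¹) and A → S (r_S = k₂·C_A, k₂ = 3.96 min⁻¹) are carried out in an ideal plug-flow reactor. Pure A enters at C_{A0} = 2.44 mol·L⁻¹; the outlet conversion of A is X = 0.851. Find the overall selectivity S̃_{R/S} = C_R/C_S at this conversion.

0.0237

C_A = C_{A0}(1−X) = 0.3636 mol·L⁻¹.
Along a PFR/batch, dC_S/dC_A = −r_S/(r_R+r_S) = −k₂/(k₂+k₁·C_A).
Integrating from C_{A0} to C_A: C_S = (3.96/0.0672)·ln[(3.96+0.0672·2.44)/(3.96+0.0672·0.364)] = 58.93·ln(4.124/3.984) = 2.028 mol·L⁻¹.
Then C_R = (C_{A0}−C_A) − C_S = 2.076 − 2.028 = 0.04805 mol·L⁻¹.
S̃_{R/S} = C_R/C_S = 0.04805/2.028 = 0.0237.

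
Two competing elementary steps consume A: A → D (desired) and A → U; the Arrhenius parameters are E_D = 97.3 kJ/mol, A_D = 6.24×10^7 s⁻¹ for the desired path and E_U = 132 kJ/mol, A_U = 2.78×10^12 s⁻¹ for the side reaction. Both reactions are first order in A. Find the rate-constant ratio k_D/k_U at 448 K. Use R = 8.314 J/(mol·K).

Since both paths have the same order in A, the concentration cancels and S_{D/U} = k_D/k_U = (A_D/A_U)·exp[(E_U−E_D)/(RT)].
(E_U−E_D)/(RT) = (132−97.3)×10³/(8.314×448) = 34700/3725 = 9.316.
k_D/k_U = (6.24×10^7/2.78×10^12)·exp(9.316) = 2.245×10^-5 × 11117 = 0.250.

0.250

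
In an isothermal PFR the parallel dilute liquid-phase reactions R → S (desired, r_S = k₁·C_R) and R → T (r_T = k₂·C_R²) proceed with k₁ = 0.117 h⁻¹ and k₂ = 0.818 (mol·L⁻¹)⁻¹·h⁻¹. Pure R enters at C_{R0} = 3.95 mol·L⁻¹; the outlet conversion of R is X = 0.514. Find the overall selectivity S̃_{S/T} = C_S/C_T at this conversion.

0.0507

C_R = C_{R0}(1−X) = 1.920 mol·L⁻¹.
Along a PFR/batch, dC_S/dC_R = −r_S/(r_S+r_T) = −k₁/(k₁+k₂·C_R).
Integrating from C_{R0} to C_R: C_S = (0.117/0.818)·ln[(0.117+0.818·3.95)/(0.117+0.818·1.92)] = 0.1430·ln(3.348/1.687) = 0.09801 mol·L⁻¹.
C_T = (C_{R0}−C_R)−C_S = 1.932 mol·L⁻¹; S̃_{S/T} = 0.09801/1.932 = 0.0507.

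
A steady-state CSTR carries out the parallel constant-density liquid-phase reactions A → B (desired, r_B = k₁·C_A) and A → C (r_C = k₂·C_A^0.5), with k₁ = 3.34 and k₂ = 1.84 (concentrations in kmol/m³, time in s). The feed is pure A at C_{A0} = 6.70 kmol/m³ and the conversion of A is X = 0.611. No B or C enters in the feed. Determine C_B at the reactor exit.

3.05 kmol/m³

Exit C_A = C_{A0}(1−X) = 6.70×0.389 = 2.606 kmol/m³.
In a CSTR the entire volume is at exit conditions, so r_B = 3.34×2.606 = 8.705 and r_C = 1.84×2.606^0.5 = 2.971.
Fraction of consumed A going to B: r_B/(r_B+r_C) = 0.7456.
C_B = 0.7456·C_{A0}·X = 0.7456×6.70×0.611 = 3.05 kmol/m³.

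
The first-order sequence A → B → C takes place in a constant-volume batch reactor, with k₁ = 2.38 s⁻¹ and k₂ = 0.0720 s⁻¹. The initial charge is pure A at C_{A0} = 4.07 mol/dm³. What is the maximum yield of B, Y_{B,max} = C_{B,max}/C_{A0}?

0.897

At the optimum, C_{B,max}/C_{A0} = (k₁/k₂)^[k₂/(k₂−k₁)].
= (2.38/0.0720)^(0.0720/(0.0720−2.38)) = (33.06)^(-0.03120) = 0.8966.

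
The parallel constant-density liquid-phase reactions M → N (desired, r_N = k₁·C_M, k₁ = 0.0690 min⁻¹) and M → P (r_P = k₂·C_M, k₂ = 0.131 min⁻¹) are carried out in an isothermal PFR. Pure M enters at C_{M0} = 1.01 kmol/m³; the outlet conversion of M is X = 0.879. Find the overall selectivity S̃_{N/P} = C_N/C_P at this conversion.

C_M = C_{M0}(1−X) = 0.1222 kmol/m³.
Both paths are first order in M, so the instantaneous fraction to N is constant: dC_N/d(−C_M) = k₁/(k₁+k₂) = 0.3450.
C_N = 0.3450·(C_{M0}−C_M) = 0.3450×0.8878 = 0.306 kmol/m³.
C_P = (C_{M0}−C_M)−C_N = 0.5815 kmol/m³; S̃_{N/P} = 0.3063/0.5815 = 0.527.

0.527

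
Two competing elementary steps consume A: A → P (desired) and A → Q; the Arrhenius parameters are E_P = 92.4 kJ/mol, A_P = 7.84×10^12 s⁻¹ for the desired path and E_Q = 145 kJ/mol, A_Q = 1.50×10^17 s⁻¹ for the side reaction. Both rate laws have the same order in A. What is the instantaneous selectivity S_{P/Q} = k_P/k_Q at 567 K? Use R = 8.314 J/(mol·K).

k_P/k_Q = (A_P/A_Q)·exp[−(E_P−E_Q)/(RT)] = (A_P/A_Q)·exp[(E_Q−E_P)/(RT)].
(E_Q−E_P)/(RT) = (145−92.4)×10³/(8.314×567) = 52600/4714 = 11.16.
k_P/k_Q = (7.84×10^12/1.50×10^17)·exp(11.16) = 5.227×10^-5 × 70134 = 3.67.

3.67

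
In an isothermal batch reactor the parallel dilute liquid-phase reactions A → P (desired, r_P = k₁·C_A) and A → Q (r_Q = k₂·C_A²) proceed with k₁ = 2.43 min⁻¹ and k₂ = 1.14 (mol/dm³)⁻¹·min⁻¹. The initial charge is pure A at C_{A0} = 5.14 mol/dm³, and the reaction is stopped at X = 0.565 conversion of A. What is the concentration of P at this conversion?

C_A = C_{A0}(1−X) = 2.236 mol/dm³.
Along a PFR/batch, dC_P/dC_A = −r_P/(r_P+r_Q) = −k₁/(k₁+k₂·C_A).
Integrating from C_{A0} to C_A: C_P = (2.43/1.14)·ln[(2.43+1.14·5.14)/(2.43+1.14·2.24)] = 2.132·ln(8.290/4.979) = 1.087 mol/dm³.

1.09 mol/dm³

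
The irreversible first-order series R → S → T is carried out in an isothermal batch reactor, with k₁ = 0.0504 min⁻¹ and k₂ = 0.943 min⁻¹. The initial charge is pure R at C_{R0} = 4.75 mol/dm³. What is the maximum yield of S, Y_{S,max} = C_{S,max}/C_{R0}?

0.0453

For a first-order series the maximum intermediate yield is C_{S,max}/C_{R0} = (k₁/k₂)^[k₂/(k₂−k₁)].
= (0.0504/0.943)^(0.943/(0.943−0.0504)) = (0.05345)^(1.056) = 0.04530.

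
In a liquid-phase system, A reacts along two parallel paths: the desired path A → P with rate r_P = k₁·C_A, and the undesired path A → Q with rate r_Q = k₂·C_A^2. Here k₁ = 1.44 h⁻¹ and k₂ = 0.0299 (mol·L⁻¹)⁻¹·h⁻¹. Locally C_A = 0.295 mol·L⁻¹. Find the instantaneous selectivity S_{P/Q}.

163

S_{P/Q} = r_P/r_Q = (k₁·C_A)/(k₂·C_A^2) = (k₁/k₂)·C_A⁻¹.
= (1.44×0.2950) / (0.0299×0.2950^2) = 0.4248/0.002602 = 163.
The undesired path is higher order in A, so low C_A (CSTR or dilute feed) favours P.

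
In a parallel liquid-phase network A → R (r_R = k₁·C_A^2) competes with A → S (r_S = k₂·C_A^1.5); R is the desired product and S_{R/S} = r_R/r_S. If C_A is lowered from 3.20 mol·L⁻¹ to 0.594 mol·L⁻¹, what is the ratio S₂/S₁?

0.431

S_{R/S} = (k₁/k₂)·C_A^0.5, so S₂/S₁ = (C_{A,2}/C_{A,1})^0.5.
= (0.594/3.20)^0.5 = (0.1856)^0.5 = 0.431.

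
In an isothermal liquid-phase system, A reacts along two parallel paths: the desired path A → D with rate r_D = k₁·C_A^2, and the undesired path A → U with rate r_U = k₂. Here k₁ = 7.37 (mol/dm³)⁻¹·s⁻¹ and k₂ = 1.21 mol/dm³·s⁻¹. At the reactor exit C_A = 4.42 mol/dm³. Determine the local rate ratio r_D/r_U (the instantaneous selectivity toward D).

119

S_{D/U} = r_D/r_U = (k₁·C_A^2)/(k₂) = (k₁/k₂)·C_A^2.
= (7.37×4.420^2) / (1.21) = 144.0/1.210 = 119.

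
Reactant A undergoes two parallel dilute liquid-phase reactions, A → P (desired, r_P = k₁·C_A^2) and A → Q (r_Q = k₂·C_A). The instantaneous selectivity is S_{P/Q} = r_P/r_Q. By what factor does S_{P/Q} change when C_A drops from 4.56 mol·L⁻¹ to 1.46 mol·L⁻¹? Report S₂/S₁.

0.320

S_{P/Q} = (k₁/k₂)·C_A, so S₂/S₁ = (C_{A,2}/C_{A,1}).
= 1.46/4.56 = 0.320.
Selectivity toward P falls as C_A falls — high-concentration operation is favoured.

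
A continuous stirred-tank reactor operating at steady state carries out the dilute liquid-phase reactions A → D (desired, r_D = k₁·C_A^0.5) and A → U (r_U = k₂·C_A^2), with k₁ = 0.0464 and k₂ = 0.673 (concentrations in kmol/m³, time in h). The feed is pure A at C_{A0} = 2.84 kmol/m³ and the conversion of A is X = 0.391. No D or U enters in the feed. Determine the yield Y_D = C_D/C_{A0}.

Exit C_A = C_{A0}(1−X) = 2.84×0.609 = 1.730 kmol/m³.
A CSTR operates uniformly at the exit composition, giving r_D = 0.06102 and r_U = 2.013 (each k·C_A^n at C_A = 1.730).
Fraction of consumed A going to D: r_D/(r_D+r_U) = 0.02942.
C_D = 0.02942·C_{A0}·X = 0.02942×2.84×0.391 = 0.0327 kmol/m³; Y_D = C_D/C_{A0} = 0.0115.

0.0115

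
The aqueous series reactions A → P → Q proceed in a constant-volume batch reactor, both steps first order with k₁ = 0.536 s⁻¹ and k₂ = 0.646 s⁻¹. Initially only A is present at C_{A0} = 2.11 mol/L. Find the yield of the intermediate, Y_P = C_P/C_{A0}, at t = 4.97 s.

The intermediate concentration in a first-order A→B→C sequence is C_P = k₁C_{A0}(e^(−k₁t) − e^(−k₂t))/(k₂−k₁).
e^(−k₁t) = e^(−0.536×4.97) = e^(−2.664) = 0.06967; e^(−k₂t) = e^(−3.211) = 0.04033.
C_P = 0.536×2.11/(0.646−0.536) × (0.06967−0.04033) = 10.28×0.02934 = 0.3017 mol/L.
Y_P = C_P/C_{A0} = 0.3017/2.11 = 0.143.

0.143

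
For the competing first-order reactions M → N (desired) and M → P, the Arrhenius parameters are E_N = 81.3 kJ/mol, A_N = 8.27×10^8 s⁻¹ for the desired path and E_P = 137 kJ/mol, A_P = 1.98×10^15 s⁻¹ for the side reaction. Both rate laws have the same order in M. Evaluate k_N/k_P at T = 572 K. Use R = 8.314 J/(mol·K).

0.0510

With equal orders, S_{N/P} = k_N/k_P = (A_N/A_P)·exp[(E_P−E_N)/(RT)].
(E_P−E_N)/(RT) = (137−81.3)×10³/(8.314×572) = 55700/4756 = 11.71.
k_N/k_P = (8.27×10^8/1.98×10^15)·exp(11.71) = 4.177×10^-7 × 1.221×10^5 = 0.0510.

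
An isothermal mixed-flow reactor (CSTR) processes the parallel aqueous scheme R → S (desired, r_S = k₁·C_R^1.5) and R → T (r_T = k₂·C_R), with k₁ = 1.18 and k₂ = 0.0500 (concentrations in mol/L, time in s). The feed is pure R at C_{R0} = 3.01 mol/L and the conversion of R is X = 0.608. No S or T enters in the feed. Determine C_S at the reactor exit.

1.76 mol/L

Exit C_R = C_{R0}(1−X) = 3.01×0.392 = 1.180 mol/L.
In a CSTR the entire volume is at exit conditions, so r_S = 1.18×1.180^1.5 = 1.512 and r_T = 0.0500×1.180 = 0.05900.
Fraction of consumed R going to S: r_S/(r_S+r_T) = 0.9625.
C_S = 0.9625·C_{R0}·X = 0.9625×3.01×0.608 = 1.76 mol/L.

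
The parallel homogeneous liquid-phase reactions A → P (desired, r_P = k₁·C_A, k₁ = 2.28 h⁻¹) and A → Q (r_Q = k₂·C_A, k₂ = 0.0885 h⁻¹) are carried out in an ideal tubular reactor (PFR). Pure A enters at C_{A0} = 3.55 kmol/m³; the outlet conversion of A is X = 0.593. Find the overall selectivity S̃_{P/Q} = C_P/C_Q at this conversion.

25.8

C_A = C_{A0}(1−X) = 1.445 kmol/m³.
Both paths are first order in A, so the instantaneous fraction to P is constant: dC_P/d(−C_A) = k₁/(k₁+k₂) = 0.9626.
C_P = 0.9626·(C_{A0}−C_A) = 0.9626×2.105 = 2.03 kmol/m³.
C_Q = (C_{A0}−C_A)−C_P = 0.07866 kmol/m³; S̃_{P/Q} = 2.026/0.07866 = 25.8.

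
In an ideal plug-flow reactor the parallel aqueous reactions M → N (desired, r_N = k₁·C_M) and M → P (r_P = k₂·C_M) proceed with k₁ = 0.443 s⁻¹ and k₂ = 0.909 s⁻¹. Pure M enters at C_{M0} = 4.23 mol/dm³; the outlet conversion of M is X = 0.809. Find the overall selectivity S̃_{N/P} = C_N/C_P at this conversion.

0.487

C_M = C_{M0}(1−X) = 0.8079 mol/dm³.
Both paths are first order in M, so the instantaneous fraction to N is constant: dC_N/d(−C_M) = k₁/(k₁+k₂) = 0.3277.
C_N = 0.3277·(C_{M0}−C_M) = 0.3277×3.422 = 1.12 mol/dm³.
C_P = (C_{M0}−C_M)−C_N = 2.301 mol/dm³; S̃_{N/P} = 1.121/2.301 = 0.487.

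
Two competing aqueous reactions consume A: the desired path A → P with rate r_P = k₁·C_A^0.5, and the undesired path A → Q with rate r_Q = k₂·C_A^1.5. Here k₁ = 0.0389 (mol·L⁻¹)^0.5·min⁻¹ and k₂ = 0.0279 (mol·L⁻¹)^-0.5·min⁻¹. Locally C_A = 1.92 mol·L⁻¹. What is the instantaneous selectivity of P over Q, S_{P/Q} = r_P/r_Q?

S_{P/Q} = r_P/r_Q = (k₁·C_A^0.5)/(k₂·C_A^1.5) = (k₁/k₂)·C_A⁻¹.
= (0.0389×1.920^0.5) / (0.0279×1.920^1.5) = 0.05390/0.07423 = 0.726.
The undesired path is higher order in A, so low C_A (CSTR or dilute feed) favours P.

0.726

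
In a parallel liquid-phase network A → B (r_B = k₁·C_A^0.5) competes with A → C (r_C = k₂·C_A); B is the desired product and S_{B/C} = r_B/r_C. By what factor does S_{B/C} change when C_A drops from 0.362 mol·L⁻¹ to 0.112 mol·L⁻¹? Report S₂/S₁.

S_{B/C} = (k₁/k₂)·C_A^-0.5, so S₂/S₁ = (C_{A,2}/C_{A,1})^-0.5.
= (0.112/0.362)^(-0.5) = (0.3094)^(-0.5) = 1.80.

1.80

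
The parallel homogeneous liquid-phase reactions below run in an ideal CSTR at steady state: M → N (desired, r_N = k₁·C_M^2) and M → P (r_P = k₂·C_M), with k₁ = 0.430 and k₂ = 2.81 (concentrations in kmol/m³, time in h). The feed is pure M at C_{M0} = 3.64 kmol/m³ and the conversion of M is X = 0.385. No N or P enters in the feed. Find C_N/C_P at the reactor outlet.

0.343

Exit C_M = C_{M0}(1−X) = 3.64×0.615 = 2.239 kmol/m³.
A CSTR operates uniformly at the exit composition, giving r_N = 2.155 and r_P = 6.290 (each k·C_M^n at C_M = 2.239).
Overall selectivity = C_N/C_P = r_Nτ/(r_Pτ) = r_N/r_P = 0.343.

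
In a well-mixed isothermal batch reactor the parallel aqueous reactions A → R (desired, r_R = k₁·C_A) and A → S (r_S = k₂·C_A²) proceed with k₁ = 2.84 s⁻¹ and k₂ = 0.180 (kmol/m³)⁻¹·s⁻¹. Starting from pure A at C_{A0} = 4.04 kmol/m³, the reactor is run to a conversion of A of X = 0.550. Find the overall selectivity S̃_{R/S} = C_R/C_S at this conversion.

5.43

C_A = C_{A0}(1−X) = 1.818 kmol/m³.
Along a PFR/batch, dC_R/dC_A = −r_R/(r_R+r_S) = −k₁/(k₁+k₂·C_A).
Integrating from C_{A0} to C_A: C_R = (2.84/0.180)·ln[(2.84+0.180·4.04)/(2.84+0.180·1.82)] = 15.78·ln(3.567/3.167) = 1.876 kmol/m³.
C_S = (C_{A0}−C_A)−C_R = 0.3457 kmol/m³; S̃_{R/S} = 1.876/0.3457 = 5.43.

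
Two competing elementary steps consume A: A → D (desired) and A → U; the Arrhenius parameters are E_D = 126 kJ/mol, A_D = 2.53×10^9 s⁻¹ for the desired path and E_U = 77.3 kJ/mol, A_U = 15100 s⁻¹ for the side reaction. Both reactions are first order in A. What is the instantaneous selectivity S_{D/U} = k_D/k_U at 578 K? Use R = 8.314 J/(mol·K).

6.65

Since both paths have the same order in A, the concentration cancels and S_{D/U} = k_D/k_U = (A_D/A_U)·exp[(E_U−E_D)/(RT)].
(E_U−E_D)/(RT) = (77.3−126)×10³/(8.314×578) = -48700/4805 = -10.13.
k_D/k_U = (2.53×10^9/15100)·exp(-10.13) = 1.675×10^5 × 3.970×10^-5 = 6.65.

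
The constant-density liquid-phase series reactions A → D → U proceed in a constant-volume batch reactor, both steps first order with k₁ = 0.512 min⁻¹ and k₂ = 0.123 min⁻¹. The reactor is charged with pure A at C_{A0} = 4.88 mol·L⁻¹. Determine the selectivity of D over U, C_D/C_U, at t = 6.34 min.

1.35

Solving the coupled first-order balances gives C_D(t) = [k₁/(k₂−k₁)]·C_{A0}·(e^(−k₁t) − e^(−k₂t)).
e^(−k₁t) = e^(−0.512×6.34) = e^(−3.246) = 0.03893; e^(−k₂t) = e^(−0.7798) = 0.4585.
C_D = 0.512×4.88/(0.123−0.512) × (0.03893−0.4585) = (-6.423)×(-0.4196) = 2.695 mol·L⁻¹.
C_A = C_{A0}e^(−k₁t) = 0.1900 mol·L⁻¹, so C_U = C_{A0}−C_A−C_D = 1.995 mol·L⁻¹; C_D/C_U = 1.35.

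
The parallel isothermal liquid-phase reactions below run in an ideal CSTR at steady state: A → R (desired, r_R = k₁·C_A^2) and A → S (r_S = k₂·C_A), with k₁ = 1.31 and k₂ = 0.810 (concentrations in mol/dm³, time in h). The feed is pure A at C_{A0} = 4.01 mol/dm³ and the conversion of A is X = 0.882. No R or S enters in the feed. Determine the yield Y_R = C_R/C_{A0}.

0.382

Exit C_A = C_{A0}(1−X) = 4.01×0.118 = 0.4732 mol/dm³.
Rates in a CSTR are evaluated at the outlet concentration: r_R = 1.31×0.4732^2 = 0.2933, r_S = 0.810×0.4732 = 0.3833.
Fraction of consumed A going to R: r_R/(r_R+r_S) = 0.4335.
C_R = 0.4335·C_{A0}·X = 0.4335×4.01×0.882 = 1.53 mol/dm³; Y_R = C_R/C_{A0} = 0.382.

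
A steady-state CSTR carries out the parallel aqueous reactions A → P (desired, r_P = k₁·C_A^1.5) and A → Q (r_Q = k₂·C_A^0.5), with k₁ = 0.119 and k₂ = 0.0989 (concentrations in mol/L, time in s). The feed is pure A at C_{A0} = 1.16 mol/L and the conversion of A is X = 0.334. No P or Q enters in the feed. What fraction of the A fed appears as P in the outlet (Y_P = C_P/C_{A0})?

0.161

Exit C_A = C_{A0}(1−X) = 1.16×0.666 = 0.7726 mol/L.
In a CSTR the entire volume is at exit conditions, so r_P = 0.119×0.7726^1.5 = 0.08081 and r_Q = 0.0989×0.7726^0.5 = 0.08693.
Fraction of consumed A going to P: r_P/(r_P+r_Q) = 0.4818.
C_P = 0.4818·C_{A0}·X = 0.4818×1.16×0.334 = 0.187 mol/L; Y_P = C_P/C_{A0} = 0.161.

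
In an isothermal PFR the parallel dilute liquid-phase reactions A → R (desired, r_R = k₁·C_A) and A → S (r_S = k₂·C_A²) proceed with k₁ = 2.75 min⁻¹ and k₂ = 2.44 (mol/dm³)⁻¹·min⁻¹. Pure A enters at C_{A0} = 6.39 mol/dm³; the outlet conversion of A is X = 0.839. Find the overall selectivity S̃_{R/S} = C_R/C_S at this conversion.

C_A = C_{A0}(1−X) = 1.029 mol/dm³.
Along a PFR/batch, dC_R/dC_A = −r_R/(r_R+r_S) = −k₁/(k₁+k₂·C_A).
Integrating from C_{A0} to C_A: C_R = (2.75/2.44)·ln[(2.75+2.44·6.39)/(2.75+2.44·1.03)] = 1.127·ln(18.34/5.260) = 1.408 mol/dm³.
C_S = (C_{A0}−C_A)−C_R = 3.954 mol/dm³; S̃_{R/S} = 1.408/3.954 = 0.356.

0.356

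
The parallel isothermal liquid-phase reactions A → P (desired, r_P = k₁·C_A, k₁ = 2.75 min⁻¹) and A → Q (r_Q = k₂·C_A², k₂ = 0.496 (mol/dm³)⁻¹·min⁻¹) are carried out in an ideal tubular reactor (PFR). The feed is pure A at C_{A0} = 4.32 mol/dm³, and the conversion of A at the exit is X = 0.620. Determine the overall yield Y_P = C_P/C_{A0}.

C_A = C_{A0}(1−X) = 1.642 mol/dm³.
Along a PFR/batch, dC_P/dC_A = −r_P/(r_P+r_Q) = −k₁/(k₁+k₂·C_A).
Integrating from C_{A0} to C_A: C_P = (2.75/0.496)·ln[(2.75+0.496·4.32)/(2.75+0.496·1.64)] = 5.544·ln(4.893/3.564) = 1.756 mol/dm³.
Y_P = C_P/C_{A0} = 1.756/4.32 = 0.407.

0.407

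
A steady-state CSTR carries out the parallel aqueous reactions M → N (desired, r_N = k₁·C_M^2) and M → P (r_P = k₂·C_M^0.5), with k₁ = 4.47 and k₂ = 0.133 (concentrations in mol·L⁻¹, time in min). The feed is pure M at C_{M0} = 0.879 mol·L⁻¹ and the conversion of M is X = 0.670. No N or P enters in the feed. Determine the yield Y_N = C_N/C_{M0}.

Exit C_M = C_{M0}(1−X) = 0.879×0.330 = 0.2901 mol·L⁻¹.
Rates in a CSTR are evaluated at the outlet concentration: r_N = 4.47×0.2901^2 = 0.3761, r_P = 0.133×0.2901^0.5 = 0.07163.
Fraction of consumed M going to N: r_N/(r_N+r_P) = 0.8400.
C_N = 0.8400·C_{M0}·X = 0.8400×0.879×0.670 = 0.495 mol·L⁻¹; Y_N = C_N/C_{M0} = 0.563.

0.563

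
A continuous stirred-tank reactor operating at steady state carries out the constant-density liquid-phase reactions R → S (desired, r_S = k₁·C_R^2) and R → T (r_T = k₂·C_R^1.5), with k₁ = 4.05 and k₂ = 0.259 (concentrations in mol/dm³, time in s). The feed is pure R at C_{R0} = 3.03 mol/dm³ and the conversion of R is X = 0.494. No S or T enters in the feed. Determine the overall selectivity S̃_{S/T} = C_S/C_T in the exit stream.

19.4

Exit C_R = C_{R0}(1−X) = 3.03×0.506 = 1.533 mol/dm³.
Rates in a CSTR are evaluated at the outlet concentration: r_S = 4.05×1.533^2 = 9.520, r_T = 0.259×1.533^1.5 = 0.4917.
Overall selectivity = C_S/C_T = r_Sτ/(r_Tτ) = r_S/r_T = 19.4.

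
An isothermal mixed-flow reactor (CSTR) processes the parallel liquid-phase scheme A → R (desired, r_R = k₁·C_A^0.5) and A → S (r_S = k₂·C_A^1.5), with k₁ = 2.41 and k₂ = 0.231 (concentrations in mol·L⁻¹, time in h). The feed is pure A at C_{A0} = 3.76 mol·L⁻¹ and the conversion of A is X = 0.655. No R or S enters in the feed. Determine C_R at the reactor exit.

Exit C_A = C_{A0}(1−X) = 3.76×0.345 = 1.297 mol·L⁻¹.
In a CSTR the entire volume is at exit conditions, so r_R = 2.41×1.297^0.5 = 2.745 and r_S = 0.231×1.297^1.5 = 0.3413.
Fraction of consumed A going to R: r_R/(r_R+r_S) = 0.8894.
C_R = 0.8894·C_{A0}·X = 0.8894×3.76×0.655 = 2.19 mol·L⁻¹.

2.19 mol·L⁻¹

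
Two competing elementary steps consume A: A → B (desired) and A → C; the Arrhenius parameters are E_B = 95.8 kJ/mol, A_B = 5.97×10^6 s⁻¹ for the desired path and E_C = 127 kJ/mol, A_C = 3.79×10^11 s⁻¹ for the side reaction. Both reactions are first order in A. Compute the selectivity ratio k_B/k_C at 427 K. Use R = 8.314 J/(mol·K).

With equal orders, S_{B/C} = k_B/k_C = (A_B/A_C)·exp[(E_C−E_B)/(RT)].
(E_C−E_B)/(RT) = (127−95.8)×10³/(8.314×427) = 31200/3550 = 8.789.
k_B/k_C = (5.97×10^6/3.79×10^11)·exp(8.789) = 1.575×10^-5 × 6559 = 0.103.

0.103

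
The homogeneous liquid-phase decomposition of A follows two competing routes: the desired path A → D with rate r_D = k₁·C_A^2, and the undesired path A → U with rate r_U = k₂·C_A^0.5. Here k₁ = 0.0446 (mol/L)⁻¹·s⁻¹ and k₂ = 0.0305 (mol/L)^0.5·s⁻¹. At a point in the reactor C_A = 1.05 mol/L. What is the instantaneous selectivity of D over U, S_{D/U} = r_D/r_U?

S_{D/U} = r_D/r_U = (k₁·C_A^2)/(k₂·C_A^0.5) = (k₁/k₂)·C_A^1.5.
= (0.0446×1.050^2) / (0.0305×1.050^0.5) = 0.04917/0.03125 = 1.57.

1.57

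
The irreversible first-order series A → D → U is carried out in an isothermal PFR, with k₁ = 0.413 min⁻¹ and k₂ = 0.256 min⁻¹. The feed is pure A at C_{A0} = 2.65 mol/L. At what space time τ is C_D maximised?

3.05 min

The intermediate peaks when r₁ = r₂, i.e. k₁e^(−k₁τ) = k₂e^(−k₂τ), giving τ_opt = ln(k₂/k₁)/(k₂−k₁).
= ln(0.256/0.413)/(0.256−0.413) = ln(0.6199)/-0.1570 = -0.4783/-0.1570 = 3.05 min.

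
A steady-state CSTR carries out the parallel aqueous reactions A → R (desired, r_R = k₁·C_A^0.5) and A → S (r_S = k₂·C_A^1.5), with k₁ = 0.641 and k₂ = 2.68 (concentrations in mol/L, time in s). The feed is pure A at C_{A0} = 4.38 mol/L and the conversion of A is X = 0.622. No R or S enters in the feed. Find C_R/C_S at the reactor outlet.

Exit C_A = C_{A0}(1−X) = 4.38×0.378 = 1.656 mol/L.
A CSTR operates uniformly at the exit composition, giving r_R = 0.8248 and r_S = 5.709 (each k·C_A^n at C_A = 1.656).
Overall selectivity = C_R/C_S = r_Rτ/(r_Sτ) = r_R/r_S = 0.144.

0.144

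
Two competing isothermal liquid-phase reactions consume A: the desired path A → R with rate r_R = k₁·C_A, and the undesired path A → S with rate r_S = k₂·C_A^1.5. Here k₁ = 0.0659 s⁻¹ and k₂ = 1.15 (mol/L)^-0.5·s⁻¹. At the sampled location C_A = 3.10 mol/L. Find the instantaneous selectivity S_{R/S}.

0.0325

S_{R/S} = r_R/r_S = (k₁·C_A)/(k₂·C_A^1.5) = (k₁/k₂)·C_A^-0.5.
= (0.0659×3.100) / (1.15×3.100^1.5) = 0.2043/6.277 = 0.0325.
The undesired path is higher order in A, so low C_A (CSTR or dilute feed) favours R.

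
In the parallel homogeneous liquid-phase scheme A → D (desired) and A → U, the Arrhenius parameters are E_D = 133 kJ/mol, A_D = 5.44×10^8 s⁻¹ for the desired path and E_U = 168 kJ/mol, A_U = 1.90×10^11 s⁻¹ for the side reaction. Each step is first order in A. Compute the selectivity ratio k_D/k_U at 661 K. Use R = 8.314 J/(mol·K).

With equal orders, S_{D/U} = k_D/k_U = (A_D/A_U)·exp[(E_U−E_D)/(RT)].
(E_U−E_D)/(RT) = (168−133)×10³/(8.314×661) = 35000/5496 = 6.369.
k_D/k_U = (5.44×10^8/1.90×10^11)·exp(6.369) = 0.002863 × 583.3 = 1.67.

1.67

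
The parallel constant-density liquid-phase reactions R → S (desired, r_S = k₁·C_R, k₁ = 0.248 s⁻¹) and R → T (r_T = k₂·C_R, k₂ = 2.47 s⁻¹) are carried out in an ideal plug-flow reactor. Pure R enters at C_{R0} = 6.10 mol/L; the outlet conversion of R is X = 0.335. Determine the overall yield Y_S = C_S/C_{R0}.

C_R = C_{R0}(1−X) = 4.056 mol/L.
Both paths are first order in R, so the instantaneous fraction to S is constant: dC_S/d(−C_R) = k₁/(k₁+k₂) = 0.09124.
C_S = 0.09124·(C_{R0}−C_R) = 0.09124×2.043 = 0.186 mol/L.
Y_S = C_S/C_{R0} = 0.1865/6.10 = 0.0306.

0.0306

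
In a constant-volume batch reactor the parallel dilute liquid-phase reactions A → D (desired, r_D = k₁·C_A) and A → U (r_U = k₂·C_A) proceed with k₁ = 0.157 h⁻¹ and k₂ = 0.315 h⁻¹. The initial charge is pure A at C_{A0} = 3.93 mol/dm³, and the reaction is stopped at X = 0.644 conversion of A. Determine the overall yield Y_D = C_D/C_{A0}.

0.214

C_A = C_{A0}(1−X) = 1.399 mol/dm³.
Both paths are first order in A, so the instantaneous fraction to D is constant: dC_D/d(−C_A) = k₁/(k₁+k₂) = 0.3326.
C_D = 0.3326·(C_{A0}−C_A) = 0.3326×2.531 = 0.842 mol/dm³.
Y_D = C_D/C_{A0} = 0.8419/3.93 = 0.214.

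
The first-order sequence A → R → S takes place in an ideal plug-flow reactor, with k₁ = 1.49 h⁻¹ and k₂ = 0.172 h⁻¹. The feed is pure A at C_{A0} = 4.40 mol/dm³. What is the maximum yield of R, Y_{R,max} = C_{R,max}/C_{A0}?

At the optimum, C_{R,max}/C_{A0} = (k₁/k₂)^[k₂/(k₂−k₁)].
= (1.49/0.172)^(0.172/(0.172−1.49)) = (8.663)^(-0.1305) = 0.7545.

0.754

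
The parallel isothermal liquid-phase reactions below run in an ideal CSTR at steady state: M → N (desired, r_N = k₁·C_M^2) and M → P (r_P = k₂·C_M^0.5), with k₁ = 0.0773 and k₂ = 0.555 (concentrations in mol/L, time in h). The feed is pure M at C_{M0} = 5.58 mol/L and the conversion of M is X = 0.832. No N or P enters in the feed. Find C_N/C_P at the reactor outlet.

0.126

Exit C_M = C_{M0}(1−X) = 5.58×0.168 = 0.9374 mol/L.
In a CSTR the entire volume is at exit conditions, so r_N = 0.0773×0.9374^2 = 0.06793 and r_P = 0.555×0.9374^0.5 = 0.5374.
Overall selectivity = C_N/C_P = r_Nτ/(r_Pτ) = r_N/r_P = 0.126.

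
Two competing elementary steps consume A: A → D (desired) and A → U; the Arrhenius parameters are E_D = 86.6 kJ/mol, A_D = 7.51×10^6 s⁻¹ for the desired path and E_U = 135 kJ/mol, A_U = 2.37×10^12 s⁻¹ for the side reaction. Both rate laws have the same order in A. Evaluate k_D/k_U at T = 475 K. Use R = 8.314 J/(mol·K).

Since both paths have the same order in A, the concentration cancels and S_{D/U} = k_D/k_U = (A_D/A_U)·exp[(E_U−E_D)/(RT)].
(E_U−E_D)/(RT) = (135−86.6)×10³/(8.314×475) = 48400/3949 = 12.26.
k_D/k_U = (7.51×10^6/2.37×10^12)·exp(12.26) = 3.169×10^-6 × 2.102×10^5 = 0.666.
Since E_D < E_U, lowering the temperature improves selectivity toward D.

0.666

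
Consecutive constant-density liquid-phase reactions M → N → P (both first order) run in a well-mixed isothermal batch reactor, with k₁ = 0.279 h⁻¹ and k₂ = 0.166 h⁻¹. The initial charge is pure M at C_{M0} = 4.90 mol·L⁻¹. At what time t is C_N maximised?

The intermediate peaks when r₁ = r₂, i.e. k₁e^(−k₁t) = k₂e^(−k₂t), giving t_opt = ln(k₂/k₁)/(k₂−k₁).
= ln(0.166/0.279)/(0.166−0.279) = ln(0.5950)/-0.1130 = -0.5192/-0.1130 = 4.59 h.

4.59 h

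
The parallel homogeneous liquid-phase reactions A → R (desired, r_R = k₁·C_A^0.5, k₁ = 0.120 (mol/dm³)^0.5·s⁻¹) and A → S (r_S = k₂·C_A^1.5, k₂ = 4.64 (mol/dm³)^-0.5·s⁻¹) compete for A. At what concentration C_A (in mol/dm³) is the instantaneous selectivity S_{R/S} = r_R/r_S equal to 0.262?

S_{R/S} = (k₁/k₂)·C_A⁻¹ ⇒ C_A = (S·k₂/k₁)^(-1).
= (0.262×4.64/0.120)^(-1) = (10.13)^(-1) = 0.0987 mol/dm³.

0.0987 mol/dm³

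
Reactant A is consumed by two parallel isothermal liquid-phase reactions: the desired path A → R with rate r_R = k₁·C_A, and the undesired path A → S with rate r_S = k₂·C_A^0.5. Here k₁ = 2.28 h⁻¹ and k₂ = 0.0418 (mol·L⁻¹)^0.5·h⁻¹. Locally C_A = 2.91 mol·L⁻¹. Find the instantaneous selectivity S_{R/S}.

S_{R/S} = r_R/r_S = (k₁·C_A)/(k₂·C_A^0.5) = (k₁/k₂)·C_A^0.5.
= (2.28×2.910) / (0.0418×2.910^0.5) = 6.635/0.07131 = 93.0.

93.0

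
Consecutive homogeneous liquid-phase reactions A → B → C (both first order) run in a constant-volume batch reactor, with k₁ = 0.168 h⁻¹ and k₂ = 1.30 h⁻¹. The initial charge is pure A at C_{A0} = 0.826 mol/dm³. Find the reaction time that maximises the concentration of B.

For first-order series the maximum of C_B occurs at t_opt = ln(k₂/k₁)/(k₂−k₁).
= ln(1.30/0.168)/(1.30−0.168) = ln(7.738)/1.132 = 2.046/1.132 = 1.81 h.

1.81 h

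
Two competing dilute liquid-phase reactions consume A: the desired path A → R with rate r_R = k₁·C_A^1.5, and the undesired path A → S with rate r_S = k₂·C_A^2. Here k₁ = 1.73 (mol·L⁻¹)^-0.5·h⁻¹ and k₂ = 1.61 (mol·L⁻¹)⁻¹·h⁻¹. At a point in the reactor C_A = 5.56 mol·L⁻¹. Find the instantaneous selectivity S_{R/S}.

S_{R/S} = r_R/r_S = (k₁·C_A^1.5)/(k₂·C_A^2) = (k₁/k₂)·C_A^-0.5.
= (1.73×5.560^1.5) / (1.61×5.560^2) = 22.68/49.77 = 0.456.

0.456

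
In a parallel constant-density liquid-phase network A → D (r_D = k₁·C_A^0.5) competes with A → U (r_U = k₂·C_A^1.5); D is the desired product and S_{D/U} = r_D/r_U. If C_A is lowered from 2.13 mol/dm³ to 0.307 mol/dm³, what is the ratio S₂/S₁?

6.94

S_{D/U} = (k₁/k₂)·C_A⁻¹, so S₂/S₁ = (C_{A,2}/C_{A,1})⁻¹.
= 2.13/0.307 = 6.94.
Selectivity toward D rises as C_A falls — low-concentration operation is favoured.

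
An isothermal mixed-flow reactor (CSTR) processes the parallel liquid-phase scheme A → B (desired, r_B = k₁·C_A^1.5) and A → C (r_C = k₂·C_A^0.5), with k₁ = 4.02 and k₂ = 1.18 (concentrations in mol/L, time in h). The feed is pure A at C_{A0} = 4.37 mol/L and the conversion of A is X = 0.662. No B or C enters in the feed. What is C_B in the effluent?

2.41 mol/L

Exit C_A = C_{A0}(1−X) = 4.37×0.338 = 1.477 mol/L.
In a CSTR the entire volume is at exit conditions, so r_B = 4.02×1.477^1.5 = 7.216 and r_C = 1.18×1.477^0.5 = 1.434.
Fraction of consumed A going to B: r_B/(r_B+r_C) = 0.8342.
C_B = 0.8342·C_{A0}·X = 0.8342×4.37×0.662 = 2.41 mol/L.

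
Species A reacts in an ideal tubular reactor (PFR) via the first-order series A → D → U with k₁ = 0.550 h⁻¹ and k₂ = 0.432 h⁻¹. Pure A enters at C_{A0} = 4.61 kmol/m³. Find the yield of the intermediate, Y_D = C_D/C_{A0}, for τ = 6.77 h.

For first-order series with pure A initially, C_D(τ) = k₁C_{A0}/(k₂−k₁)·(e^(−k₁τ) − e^(−k₂τ)).
e^(−k₁τ) = e^(−0.550×6.77) = e^(−3.724) = 0.02415; e^(−k₂τ) = e^(−2.925) = 0.05368.
C_D = 0.550×4.61/(0.432−0.550) × (0.02415−0.05368) = (-21.49)×(-0.02953) = 0.6346 kmol/m³.
Y_D = C_D/C_{A0} = 0.6346/4.61 = 0.138.

0.138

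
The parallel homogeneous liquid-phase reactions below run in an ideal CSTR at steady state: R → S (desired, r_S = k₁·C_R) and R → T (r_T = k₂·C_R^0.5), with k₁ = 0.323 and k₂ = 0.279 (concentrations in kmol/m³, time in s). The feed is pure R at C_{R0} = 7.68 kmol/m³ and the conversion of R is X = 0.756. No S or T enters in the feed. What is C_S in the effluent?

3.56 kmol/m³

Exit C_R = C_{R0}(1−X) = 7.68×0.244 = 1.874 kmol/m³.
A CSTR operates uniformly at the exit composition, giving r_S = 0.6053 and r_T = 0.3819 (each k·C_R^n at C_R = 1.874).
Fraction of consumed R going to S: r_S/(r_S+r_T) = 0.6131.
C_S = 0.6131·C_{R0}·X = 0.6131×7.68×0.756 = 3.56 kmol/m³.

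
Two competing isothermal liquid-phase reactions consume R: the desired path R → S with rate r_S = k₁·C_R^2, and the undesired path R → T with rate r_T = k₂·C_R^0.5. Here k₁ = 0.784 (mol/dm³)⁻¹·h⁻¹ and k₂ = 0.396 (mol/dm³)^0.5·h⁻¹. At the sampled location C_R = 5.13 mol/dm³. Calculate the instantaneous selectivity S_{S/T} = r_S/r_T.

23.0

S_{S/T} = r_S/r_T = (k₁·C_R^2)/(k₂·C_R^0.5) = (k₁/k₂)·C_R^1.5.
= (0.784×5.130^2) / (0.396×5.130^0.5) = 20.63/0.8969 = 23.0.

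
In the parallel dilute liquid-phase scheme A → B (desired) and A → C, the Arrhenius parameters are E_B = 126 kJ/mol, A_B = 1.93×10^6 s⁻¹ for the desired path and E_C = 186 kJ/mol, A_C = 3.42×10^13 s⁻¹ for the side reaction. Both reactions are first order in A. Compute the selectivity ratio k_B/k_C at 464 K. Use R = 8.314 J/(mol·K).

Since both paths have the same order in A, the concentration cancels and S_{B/C} = k_B/k_C = (A_B/A_C)·exp[(E_C−E_B)/(RT)].
(E_C−E_B)/(RT) = (186−126)×10³/(8.314×464) = 60000/3858 = 15.55.
k_B/k_C = (1.93×10^6/3.42×10^13)·exp(15.55) = 5.643×10^-8 × 5.685×10^6 = 0.321.

0.321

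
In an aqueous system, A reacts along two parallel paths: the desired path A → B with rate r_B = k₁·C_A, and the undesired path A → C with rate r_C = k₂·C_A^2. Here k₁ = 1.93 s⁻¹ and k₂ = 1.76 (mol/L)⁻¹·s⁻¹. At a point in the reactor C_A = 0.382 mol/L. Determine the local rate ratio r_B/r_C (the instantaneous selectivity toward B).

S_{B/C} = r_B/r_C = (k₁·C_A)/(k₂·C_A^2) = (k₁/k₂)·C_A⁻¹.
= (1.93×0.3820) / (1.76×0.3820^2) = 0.7373/0.2568 = 2.87.
The undesired path is higher order in A, so low C_A (CSTR or dilute feed) favours B.

2.87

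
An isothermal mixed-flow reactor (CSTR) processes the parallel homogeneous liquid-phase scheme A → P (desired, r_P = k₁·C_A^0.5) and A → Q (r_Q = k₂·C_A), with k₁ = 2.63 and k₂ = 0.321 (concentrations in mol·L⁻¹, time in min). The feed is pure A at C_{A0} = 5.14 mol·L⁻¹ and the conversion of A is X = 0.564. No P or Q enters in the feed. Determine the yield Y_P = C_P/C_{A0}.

0.477

Exit C_A = C_{A0}(1−X) = 5.14×0.436 = 2.241 mol·L⁻¹.
In a CSTR the entire volume is at exit conditions, so r_P = 2.63×2.241^0.5 = 3.937 and r_Q = 0.321×2.241 = 0.7194.
Fraction of consumed A going to P: r_P/(r_P+r_Q) = 0.8455.
C_P = 0.8455·C_{A0}·X = 0.8455×5.14×0.564 = 2.45 mol·L⁻¹; Y_P = C_P/C_{A0} = 0.477.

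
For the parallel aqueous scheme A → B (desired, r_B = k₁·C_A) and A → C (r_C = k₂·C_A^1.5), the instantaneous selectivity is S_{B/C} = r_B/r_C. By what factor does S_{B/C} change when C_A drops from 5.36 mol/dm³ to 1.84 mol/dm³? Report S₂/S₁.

S_{B/C} = (k₁/k₂)·C_A^-0.5, so S₂/S₁ = (C_{A,2}/C_{A,1})^-0.5.
= (1.84/5.36)^(-0.5) = (0.3433)^(-0.5) = 1.71.
Selectivity toward B rises as C_A falls — low-concentration operation is favoured.

1.71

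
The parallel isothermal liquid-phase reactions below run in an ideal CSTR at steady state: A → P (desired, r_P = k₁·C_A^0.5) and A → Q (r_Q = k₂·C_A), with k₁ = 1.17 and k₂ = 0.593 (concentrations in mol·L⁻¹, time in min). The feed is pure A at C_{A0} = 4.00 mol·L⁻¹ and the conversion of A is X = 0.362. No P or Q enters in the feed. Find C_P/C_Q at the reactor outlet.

Exit C_A = C_{A0}(1−X) = 4.00×0.638 = 2.552 mol·L⁻¹.
In a CSTR the entire volume is at exit conditions, so r_P = 1.17×2.552^0.5 = 1.869 and r_Q = 0.593×2.552 = 1.513.
Overall selectivity = C_P/C_Q = r_Pτ/(r_Qτ) = r_P/r_Q = 1.24.

1.24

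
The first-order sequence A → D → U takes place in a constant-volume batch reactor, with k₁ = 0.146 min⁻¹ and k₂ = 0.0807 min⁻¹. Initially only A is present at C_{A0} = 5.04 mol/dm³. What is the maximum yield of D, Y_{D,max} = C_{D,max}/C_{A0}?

At the optimum, C_{D,max}/C_{A0} = (k₁/k₂)^[k₂/(k₂−k₁)].
= (0.146/0.0807)^(0.0807/(0.0807−0.146)) = (1.809)^(-1.236) = 0.4806.

0.481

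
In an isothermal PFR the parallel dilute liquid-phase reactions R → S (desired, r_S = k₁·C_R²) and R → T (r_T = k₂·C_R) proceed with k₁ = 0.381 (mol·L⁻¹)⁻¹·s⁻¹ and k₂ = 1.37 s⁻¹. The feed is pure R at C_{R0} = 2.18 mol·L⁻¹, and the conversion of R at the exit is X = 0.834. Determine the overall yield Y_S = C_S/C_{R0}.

0.210

C_R = C_{R0}(1−X) = 0.3619 mol·L⁻¹.
Along a PFR/batch, dC_T/dC_R = −r_T/(r_S+r_T) = −k₂/(k₂+k₁·C_R).
Integrating from C_{R0} to C_R: C_T = (1.37/0.381)·ln[(1.37+0.381·2.18)/(1.37+0.381·0.362)] = 3.596·ln(2.201/1.508) = 1.359 mol·L⁻¹.
Then C_S = (C_{R0}−C_R) − C_T = 1.818 − 1.359 = 0.4588 mol·L⁻¹.
Y_S = C_S/C_{R0} = 0.4588/2.18 = 0.210.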